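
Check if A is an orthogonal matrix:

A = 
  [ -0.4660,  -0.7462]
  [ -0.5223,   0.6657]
No

AᵀA = 
  [  0.4900,   0]
  [  0,   1]
≠ I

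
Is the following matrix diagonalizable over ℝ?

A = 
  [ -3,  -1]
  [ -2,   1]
Yes

tr(A) = -2, det(A) = -5
Characteristic polynomial: λ² - tr(A)λ + det(A) = λ² + 2λ - 5
λ² + 2λ - 5 = 0  ⇒  λ = (-2 ± √((2)² - 4·(-5)))/2 = (-2 ± √(24))/2
  = -1 + √6,  -1 - √6
Eigenvalues: -1 + √6, -1 - √6  (≈ 1.449, -3.449)
The two irrational eigenvalues are distinct (simple), so each has alg. mult. = geom. mult. = 1.
Sum of geometric multiplicities equals n, so A has n independent eigenvectors.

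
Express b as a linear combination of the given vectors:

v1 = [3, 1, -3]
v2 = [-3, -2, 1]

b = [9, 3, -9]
c1 = 3, c2 = 0

b = 3·v1 + 0·v2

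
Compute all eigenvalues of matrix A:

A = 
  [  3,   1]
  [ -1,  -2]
tr(A) = 1, det(A) = -5
Characteristic polynomial: λ² - tr(A)λ + det(A) = λ² - λ - 5
λ² - λ - 5 = 0  ⇒  λ = (1 ± √((-1)² - 4·(-5)))/2 = (1 ± √(21))/2
  = (1 + √21)/2,  (1 - √21)/2

λ = (1 + √21)/2, (1 - √21)/2  (≈ 2.791, -1.791)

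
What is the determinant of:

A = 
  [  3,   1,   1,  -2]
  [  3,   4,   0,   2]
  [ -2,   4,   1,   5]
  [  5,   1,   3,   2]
Cofactor expansion along row 1: det(A) = a₁₁M₁₁ - a₁₂M₁₂ + a₁₃M₁₃ - a₁₄M₁₄

M₁₁ = det[[4, 0, 2]; [4, 1, 5]; [1, 3, 2]]
  = (4)·((1)(2) - (5)(3)) - (0)·((4)(2) - (5)(1)) + (2)·((4)(3) - (1)(1))
  = (4)(-13) - (0)(3) + (2)(11)
  = -30
M₁₂ = det[[3, 0, 2]; [-2, 1, 5]; [5, 3, 2]]
  = (3)·((1)(2) - (5)(3)) - (0)·((-2)(2) - (5)(5)) + (2)·((-2)(3) - (1)(5))
  = (3)(-13) - (0)(-29) + (2)(-11)
  = -61
M₁₃ = det[[3, 4, 2]; [-2, 4, 5]; [5, 1, 2]]
  = (3)·((4)(2) - (5)(1)) - (4)·((-2)(2) - (5)(5)) + (2)·((-2)(1) - (4)(5))
  = (3)(3) - (4)(-29) + (2)(-22)
  = 81
M₁₄ = det[[3, 4, 0]; [-2, 4, 1]; [5, 1, 3]]
  = (3)·((4)(3) - (1)(1)) - (4)·((-2)(3) - (1)(5)) + (0)·((-2)(1) - (4)(5))
  = (3)(11) - (4)(-11) + (0)(-22)
  = 77

det(A) = (3)(-30) - (1)(-61) + (1)(81) - (-2)(77) = 206

det(A) = 206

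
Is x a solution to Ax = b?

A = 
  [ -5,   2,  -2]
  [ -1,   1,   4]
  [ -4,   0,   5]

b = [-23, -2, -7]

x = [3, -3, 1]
Yes

Ax = [-23, -2, -7] = b ✓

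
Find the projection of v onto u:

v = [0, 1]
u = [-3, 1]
v·u = (0)(-3) + (1)(1) = 1
u·u = (-3)² + (1)² = 10
proj_u(v) = (v·u / u·u) × u = (1/10) × u

proj_u(v) = [-3/10, 1/10]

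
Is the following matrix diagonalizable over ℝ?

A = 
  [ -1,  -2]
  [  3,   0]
No

tr(A) = -1, det(A) = 6
Characteristic polynomial: λ² - tr(A)λ + det(A) = λ² + λ + 6
λ² + λ + 6 = 0  ⇒  λ = (-1 ± √((1)² - 4·(6)))/2 = (-1 ± √(-23))/2
  = (-1 + i√23)/2,  (-1 - i√23)/2
Eigenvalues: (-1 + i√23)/2, (-1 - i√23)/2  (≈ -0.5 + 2.398i, -0.5 - 2.398i)
Has complex eigenvalues (not diagonalizable over ℝ).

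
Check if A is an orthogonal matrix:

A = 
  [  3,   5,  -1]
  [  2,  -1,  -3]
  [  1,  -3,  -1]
No

AᵀA = 
  [ 14,  10, -10]
  [ 10,  35,   1]
  [-10,   1,  11]
≠ I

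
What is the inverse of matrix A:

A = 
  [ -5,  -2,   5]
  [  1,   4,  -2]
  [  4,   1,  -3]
det(A) = (-5)·((4)(-3) - (-2)(1)) - (-2)·((1)(-3) - (-2)(4)) + (5)·((1)(1) - (4)(4))
  = (-5)(-10) - (-2)(5) + (5)(-15)
  = -15
det(A) = -15 ≠ 0, so A is invertible.

Cofactors Cᵢⱼ = (-1)ⁱ⁺ʲ·Mᵢⱼ:
C = 
  [-10,  -5, -15]
  [ -1,  -5,  -3]
  [-16,  -5, -18]

adj(A) = Cᵀ:
adj(A) = 
  [-10,  -1, -16]
  [ -5,  -5,  -5]
  [-15,  -3, -18]

A⁻¹ = (-1/15) · adj(A):
A⁻¹ = 
  [  2/3,  1/15, 16/15]
  [  1/3,   1/3,   1/3]
  [    1,   1/5,   6/5]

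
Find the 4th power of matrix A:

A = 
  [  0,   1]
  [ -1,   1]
A^4 = 
  [  0,  -1]
  [  1,  -1]

A² = A·A:
A²[1,1] = (0)(0) + (1)(-1) = -1
A²[1,2] = (0)(1) + (1)(1) = 1
A²[2,1] = (-1)(0) + (1)(-1) = -1
A²[2,2] = (-1)(1) + (1)(1) = 0
A² = 
  [ -1,   1]
  [ -1,   0]

A^3 = A^2·A:
A^3[1,1] = (-1)(0) + (1)(-1) = -1
A^3[1,2] = (-1)(1) + (1)(1) = 0
A^3[2,1] = (-1)(0) + (0)(-1) = 0
A^3[2,2] = (-1)(1) + (0)(1) = -1
A^3 = 
  [ -1,   0]
  [  0,  -1]

A^4 = A^3·A:
A^4[1,1] = (-1)(0) + (0)(-1) = 0
A^4[1,2] = (-1)(1) + (0)(1) = -1
A^4[2,1] = (0)(0) + (-1)(-1) = 1
A^4[2,2] = (0)(1) + (-1)(1) = -1
A^4 = 
  [  0,  -1]
  [  1,  -1]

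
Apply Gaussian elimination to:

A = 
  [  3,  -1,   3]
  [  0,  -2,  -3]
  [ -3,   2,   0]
Row operations:
R3 → R3 + (1)·R1
R3 → R3 + (1/2)·R2

Resulting echelon form:
REF = 
  [  3,  -1,   3]
  [  0,  -2,  -3]
  [  0,   0, 3/2]

Rank = 3 (number of non-zero pivot rows).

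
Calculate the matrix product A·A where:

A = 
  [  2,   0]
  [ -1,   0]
A² = A·A:
A²[1,1] = (2)(2) + (0)(-1) = 4
A²[1,2] = (2)(0) + (0)(0) = 0
A²[2,1] = (-1)(2) + (0)(-1) = -2
A²[2,2] = (-1)(0) + (0)(0) = 0
A² = 
  [  4,   0]
  [ -2,   0]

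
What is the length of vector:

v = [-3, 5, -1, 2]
6.245

||v||₂ = √((-3)² + (5)² + (-1)² + (2)²) = √39 = 6.245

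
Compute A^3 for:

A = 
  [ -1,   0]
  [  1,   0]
A^3 = 
  [ -1,   0]
  [  1,   0]

A² = A·A:
A²[1,1] = (-1)(-1) + (0)(1) = 1
A²[1,2] = (-1)(0) + (0)(0) = 0
A²[2,1] = (1)(-1) + (0)(1) = -1
A²[2,2] = (1)(0) + (0)(0) = 0
A² = 
  [  1,   0]
  [ -1,   0]

A^3 = A^2·A:
A^3[1,1] = (1)(-1) + (0)(1) = -1
A^3[1,2] = (1)(0) + (0)(0) = 0
A^3[2,1] = (-1)(-1) + (0)(1) = 1
A^3[2,2] = (-1)(0) + (0)(0) = 0
A^3 = 
  [ -1,   0]
  [  1,   0]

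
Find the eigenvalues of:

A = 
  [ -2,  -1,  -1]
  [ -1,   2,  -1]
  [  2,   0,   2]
Characteristic polynomial: det(λI - A) = λ³ - 2λ² - 3λ + 4
Testing integer divisors of the constant term: p(1) = 0, so (λ - 1) is a factor:
p(λ) = (λ - 1)(λ² - λ - 4)
λ² - λ - 4 = 0  ⇒  λ = (1 ± √((-1)² - 4·(-4)))/2 = (1 ± √(17))/2
  = (1 + √17)/2,  (1 - √17)/2

λ = 1, (1 + √17)/2, (1 - √17)/2  (≈ 1, 2.562, -1.562)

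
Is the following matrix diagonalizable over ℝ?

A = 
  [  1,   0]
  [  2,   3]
Yes

tr(A) = 4, det(A) = 3
Characteristic polynomial: λ² - tr(A)λ + det(A) = λ² - 4λ + 3
λ² - 4λ + 3 = (λ - 1)(λ - 3)
Eigenvalues: 3, 1
λ=1: alg. mult. = 1, geom. mult. = 2 - rank(A - (1)I) = 2 - 1 = 1
λ=3: alg. mult. = 1, geom. mult. = 2 - rank(A - (3)I) = 2 - 1 = 1
Sum of geometric multiplicities equals n, so A has n independent eigenvectors.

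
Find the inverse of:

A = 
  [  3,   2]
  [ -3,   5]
det(A) = (3)(5) - (2)(-3) = 21
For a 2×2 matrix, A⁻¹ = (1/det(A)) · [[d, -b], [-c, a]]
    = (1/21) · [[5, -2], [3, 3]]

A⁻¹ = 
  [ 5/21, -2/21]
  [  1/7,   1/7]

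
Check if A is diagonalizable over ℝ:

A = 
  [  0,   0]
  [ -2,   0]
No

tr(A) = 0, det(A) = 0
Characteristic polynomial: λ² - tr(A)λ + det(A) = λ²
λ² = λ²
Eigenvalues: 0, 0
λ=0: alg. mult. = 2, geom. mult. = 2 - rank(A - (0)I) = 2 - 1 = 1
Sum of geometric multiplicities = 1 < n = 2, so there aren't enough independent eigenvectors.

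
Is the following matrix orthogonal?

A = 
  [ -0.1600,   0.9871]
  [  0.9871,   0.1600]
Yes

AᵀA = 
  [  1,   0]
  [  0,   1]
≈ I (equal to I up to the 4-dp rounding of the entries)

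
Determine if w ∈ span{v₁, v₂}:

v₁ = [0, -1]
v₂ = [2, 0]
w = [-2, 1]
Yes

Form the augmented matrix and row-reduce:
[v₁|v₂|w] = 
  [  0,   2,  -2]
  [ -1,   0,   1]
Swap R1 ↔ R2
REF = 
  [ -1,   0,   1]
  [  0,   2,  -2]

No row of the form [0 0 | nonzero], so the system is consistent. Back-substitution gives c₁ = -1, c₂ = -1: w = (-1)·v₁ + (-1)·v₂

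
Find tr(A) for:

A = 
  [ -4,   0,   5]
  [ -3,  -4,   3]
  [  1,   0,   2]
-6

tr(A) = -4 + -4 + 2 = -6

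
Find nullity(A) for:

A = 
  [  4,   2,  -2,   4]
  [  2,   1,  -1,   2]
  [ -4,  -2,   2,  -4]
nullity(A) = 3

Row reduce:
R2 → R2 - (1/2)·R1
R3 → R3 + (1)·R1
REF = 
  [  4,   2,  -2,   4]
  [  0,   0,   0,   0]
  [  0,   0,   0,   0]
Pivot columns: 1 → 1 pivot.
rank(A) = 1, so nullity(A) = 4 - 1 = 3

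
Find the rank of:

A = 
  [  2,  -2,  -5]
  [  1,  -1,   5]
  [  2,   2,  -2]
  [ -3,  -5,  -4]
Row reduce:
R2 → R2 - (1/2)·R1
R3 → R3 - (1)·R1
R4 → R4 + (3/2)·R1
Swap R2 ↔ R3
R4 → R4 + (2)·R2
R4 → R4 + (11/15)·R3
REF = 
  [   2,   -2,   -5]
  [   0,    4,    3]
  [   0,    0, 15/2]
  [   0,    0,    0]
Pivot columns: 1, 2, 3 → 3 pivots.

rank(A) = 3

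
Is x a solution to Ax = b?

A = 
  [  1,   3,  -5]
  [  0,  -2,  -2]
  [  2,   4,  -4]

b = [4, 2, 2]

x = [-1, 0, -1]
Yes

Ax = [4, 2, 2] = b ✓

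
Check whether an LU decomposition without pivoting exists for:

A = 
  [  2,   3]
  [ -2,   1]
Yes.
A[1,1] = 2 ≠ 0, so Gaussian elimination proceeds without a row swap: multiplier ℓ₂₁ = (-2)/(2) = -1, and U[2,2] = 1 - (-1)(3) = 4.
L = 
  [  1,   0]
  [ -1,   1]
U = 
  [  2,   3]
  [  0,   4]
Check row 2 of LU: [(-1)(2), (-1)(3) + 4] = [-2, 1] = row 2 of A ✓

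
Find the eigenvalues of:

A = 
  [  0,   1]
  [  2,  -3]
λ = (-3 + √17)/2, (-3 - √17)/2  (≈ 0.5616, -3.562)

tr(A) = -3, det(A) = -2
Characteristic polynomial: λ² - tr(A)λ + det(A) = λ² + 3λ - 2
λ² + 3λ - 2 = 0  ⇒  λ = (-3 ± √((3)² - 4·(-2)))/2 = (-3 ± √(17))/2
  = (-3 + √17)/2,  (-3 - √17)/2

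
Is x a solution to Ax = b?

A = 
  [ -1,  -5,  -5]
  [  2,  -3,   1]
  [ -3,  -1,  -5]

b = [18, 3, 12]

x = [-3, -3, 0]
Yes

Ax = [18, 3, 12] = b ✓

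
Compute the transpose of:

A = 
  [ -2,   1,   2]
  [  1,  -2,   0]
Aᵀ = 
  [ -2,   1]
  [  1,  -2]
  [  2,   0]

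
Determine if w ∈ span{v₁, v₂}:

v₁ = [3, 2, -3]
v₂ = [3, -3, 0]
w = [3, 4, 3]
No

Form the augmented matrix and row-reduce:
[v₁|v₂|w] = 
  [  3,   3,   3]
  [  2,  -3,   4]
  [ -3,   0,   3]
R2 → R2 - (2/3)·R1
R3 → R3 + (1)·R1
R3 → R3 + (3/5)·R2
REF = 
  [   3,    3,    3]
  [   0,   -5,    2]
  [   0,    0, 36/5]

Row 3 reads [0 0 | 36/5], i.e. 0 = 36/5, so the system is inconsistent and w ∉ span{v₁, v₂}.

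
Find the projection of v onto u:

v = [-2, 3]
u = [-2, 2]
proj_u(v) = [-5/2, 5/2]

v·u = (-2)(-2) + (3)(2) = 10
u·u = (-2)² + (2)² = 8
proj_u(v) = (v·u / u·u) × u = (10/8) × u = (5/4) × u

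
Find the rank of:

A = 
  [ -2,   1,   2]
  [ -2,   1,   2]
rank(A) = 1

Row reduce:
R2 → R2 - (1)·R1
REF = 
  [ -2,   1,   2]
  [  0,   0,   0]
Pivot columns: 1 → 1 pivot.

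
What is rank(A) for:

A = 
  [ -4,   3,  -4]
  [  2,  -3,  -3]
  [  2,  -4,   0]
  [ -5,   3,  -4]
rank(A) = 3

Row reduce:
R2 → R2 + (1/2)·R1
R3 → R3 + (1/2)·R1
R4 → R4 - (5/4)·R1
R3 → R3 - (5/3)·R2
R4 → R4 - (1/2)·R2
R4 → R4 - (21/38)·R3
REF = 
  [  -4,    3,   -4]
  [   0, -3/2,   -5]
  [   0,    0, 19/3]
  [   0,    0,    0]
Pivot columns: 1, 2, 3 → 3 pivots.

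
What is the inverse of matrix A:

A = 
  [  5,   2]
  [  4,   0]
det(A) = (5)(0) - (2)(4) = -8
For a 2×2 matrix, A⁻¹ = (1/det(A)) · [[d, -b], [-c, a]]
    = (-1/8) · [[0, -2], [-4, 5]]

A⁻¹ = 
  [   0,  1/4]
  [ 1/2, -5/8]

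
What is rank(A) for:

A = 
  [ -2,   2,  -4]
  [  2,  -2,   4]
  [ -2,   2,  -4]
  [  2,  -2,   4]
Row reduce:
R2 → R2 + (1)·R1
R3 → R3 - (1)·R1
R4 → R4 + (1)·R1
REF = 
  [ -2,   2,  -4]
  [  0,   0,   0]
  [  0,   0,   0]
  [  0,   0,   0]
Pivot columns: 1 → 1 pivot.

rank(A) = 1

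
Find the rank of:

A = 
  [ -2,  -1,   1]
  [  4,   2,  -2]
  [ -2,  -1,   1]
rank(A) = 1

Row reduce:
R2 → R2 + (2)·R1
R3 → R3 - (1)·R1
REF = 
  [ -2,  -1,   1]
  [  0,   0,   0]
  [  0,   0,   0]
Pivot columns: 1 → 1 pivot.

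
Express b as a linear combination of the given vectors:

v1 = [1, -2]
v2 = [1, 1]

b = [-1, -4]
c1 = 1, c2 = -2

b = 1·v1 + -2·v2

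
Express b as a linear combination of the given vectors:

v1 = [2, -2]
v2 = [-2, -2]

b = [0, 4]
c1 = -1, c2 = -1

b = -1·v1 + -1·v2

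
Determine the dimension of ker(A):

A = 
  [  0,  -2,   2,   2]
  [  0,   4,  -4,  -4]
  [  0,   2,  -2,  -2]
nullity(A) = 3

Row reduce:
R2 → R2 + (2)·R1
R3 → R3 + (1)·R1
REF = 
  [  0,  -2,   2,   2]
  [  0,   0,   0,   0]
  [  0,   0,   0,   0]
Pivot columns: 2 → 1 pivot.
rank(A) = 1, so nullity(A) = 4 - 1 = 3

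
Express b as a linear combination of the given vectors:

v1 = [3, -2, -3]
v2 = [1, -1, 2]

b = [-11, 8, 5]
c1 = -3, c2 = -2

b = -3·v1 + -2·v2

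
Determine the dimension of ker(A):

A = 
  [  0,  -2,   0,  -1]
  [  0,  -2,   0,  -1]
nullity(A) = 3

Row reduce:
R2 → R2 - (1)·R1
REF = 
  [  0,  -2,   0,  -1]
  [  0,   0,   0,   0]
Pivot columns: 2 → 1 pivot.
rank(A) = 1, so nullity(A) = 4 - 1 = 3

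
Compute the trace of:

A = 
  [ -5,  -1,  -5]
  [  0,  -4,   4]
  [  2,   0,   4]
-5

tr(A) = -5 + -4 + 4 = -5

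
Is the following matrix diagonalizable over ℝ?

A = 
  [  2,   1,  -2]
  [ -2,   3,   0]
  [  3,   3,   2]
No

Characteristic polynomial: det(λI - A) = λ³ - 7λ² + 24λ - 46
By the rational root theorem any rational root is an integer dividing 46; none of those is a root, so p(λ) has no rational roots and hence (being an irreducible cubic) no repeated roots.
Discriminant of the cubic: Δ = -8212
Δ < 0 ⇒ one real eigenvalue and a complex-conjugate pair: λ ≈ 3.87, 1.565 + 3.072i, 1.565 - 3.072i
Has complex eigenvalues (not diagonalizable over ℝ).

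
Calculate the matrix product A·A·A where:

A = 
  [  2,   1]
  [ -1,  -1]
A² = A·A:
A²[1,1] = (2)(2) + (1)(-1) = 3
A²[1,2] = (2)(1) + (1)(-1) = 1
A²[2,1] = (-1)(2) + (-1)(-1) = -1
A²[2,2] = (-1)(1) + (-1)(-1) = 0
A² = 
  [  3,   1]
  [ -1,   0]

A^3 = A^2·A:
A^3[1,1] = (3)(2) + (1)(-1) = 5
A^3[1,2] = (3)(1) + (1)(-1) = 2
A^3[2,1] = (-1)(2) + (0)(-1) = -2
A^3[2,2] = (-1)(1) + (0)(-1) = -1
A^3 = 
  [  5,   2]
  [ -2,  -1]

Therefore
A^3 = 
  [  5,   2]
  [ -2,  -1]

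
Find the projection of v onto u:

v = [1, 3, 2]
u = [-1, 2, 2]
v·u = (1)(-1) + (3)(2) + (2)(2) = 9
u·u = (-1)² + (2)² + (2)² = 9
proj_u(v) = (v·u / u·u) × u = (9/9) × u = (1) × u

proj_u(v) = [-1, 2, 2]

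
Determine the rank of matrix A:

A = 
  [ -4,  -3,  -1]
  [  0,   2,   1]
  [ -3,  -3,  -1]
Row reduce:
R3 → R3 - (3/4)·R1
R3 → R3 + (3/8)·R2
REF = 
  [ -4,  -3,  -1]
  [  0,   2,   1]
  [  0,   0, 1/8]
Pivot columns: 1, 2, 3 → 3 pivots.

rank(A) = 3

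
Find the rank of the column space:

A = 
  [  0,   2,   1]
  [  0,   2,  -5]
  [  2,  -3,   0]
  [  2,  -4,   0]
dim(Col(A)) = 3

Row reduce:
Swap R1 ↔ R3
R4 → R4 - (1)·R1
R3 → R3 - (1)·R2
R4 → R4 + (1/2)·R2
R4 → R4 + (5/12)·R3
REF = 
  [  2,  -3,   0]
  [  0,   2,  -5]
  [  0,   0,   6]
  [  0,   0,   0]
Pivot columns: 1, 2, 3 → 3 pivots.
dim(Col(A)) = number of pivot columns = 3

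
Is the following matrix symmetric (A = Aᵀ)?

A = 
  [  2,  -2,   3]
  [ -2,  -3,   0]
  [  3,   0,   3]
Yes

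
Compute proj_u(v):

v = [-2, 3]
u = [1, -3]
v·u = (-2)(1) + (3)(-3) = -11
u·u = (1)² + (-3)² = 10
proj_u(v) = (v·u / u·u) × u = (-11/10) × u

proj_u(v) = [-11/10, 33/10]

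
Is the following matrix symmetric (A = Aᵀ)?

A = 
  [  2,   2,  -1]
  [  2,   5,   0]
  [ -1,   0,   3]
Yes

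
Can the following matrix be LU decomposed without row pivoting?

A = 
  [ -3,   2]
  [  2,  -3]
Yes.
A[1,1] = -3 ≠ 0, so Gaussian elimination proceeds without a row swap: multiplier ℓ₂₁ = (2)/(-3) = -2/3, and U[2,2] = -3 - (-2/3)(2) = -5/3.
L = 
  [   1,    0]
  [-2/3,    1]
U = 
  [  -3,    2]
  [   0, -5/3]
Check row 2 of LU: [(-2/3)(-3), (-2/3)(2) + (-5/3)] = [2, -3] = row 2 of A ✓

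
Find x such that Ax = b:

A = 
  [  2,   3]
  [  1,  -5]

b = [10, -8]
x = [2, 2]

Row reduce the augmented matrix [A|b]:
R2 → R2 - (1/2)·R1
REF = 
  [    2,     3,    10]
  [    0, -13/2,   -13]

Back-substitution:
x₂ = (-13) / (-13/2) = 2
x₁ = (10 - (3)(2)) / 2 = 2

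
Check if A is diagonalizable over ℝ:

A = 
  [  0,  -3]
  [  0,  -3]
Yes

tr(A) = -3, det(A) = 0
Characteristic polynomial: λ² - tr(A)λ + det(A) = λ² + 3λ
λ² + 3λ = λ(λ + 3)
Eigenvalues: 0, -3
λ=-3: alg. mult. = 1, geom. mult. = 2 - rank(A - (-3)I) = 2 - 1 = 1
λ=0: alg. mult. = 1, geom. mult. = 2 - rank(A - (0)I) = 2 - 1 = 1
Sum of geometric multiplicities equals n, so A has n independent eigenvectors.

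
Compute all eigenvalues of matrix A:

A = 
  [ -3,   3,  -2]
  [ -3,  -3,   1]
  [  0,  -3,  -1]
Characteristic polynomial: det(λI - A) = λ³ + 7λ² + 27λ + 45
Testing integer divisors of the constant term: p(-3) = 0, so (λ + 3) is a factor:
p(λ) = (λ + 3)(λ² + 4λ + 15)
λ² + 4λ + 15 = 0  ⇒  λ = (-4 ± √((4)² - 4·(15)))/2 = (-4 ± √(-44))/2
  = -2 + i√11,  -2 - i√11

λ = -3, -2 + i√11, -2 - i√11  (≈ -3, -2 + 3.317i, -2 - 3.317i)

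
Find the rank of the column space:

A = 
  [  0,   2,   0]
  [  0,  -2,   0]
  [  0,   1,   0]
Row reduce:
R2 → R2 + (1)·R1
R3 → R3 - (1/2)·R1
REF = 
  [  0,   2,   0]
  [  0,   0,   0]
  [  0,   0,   0]
Pivot columns: 2 → 1 pivot.
dim(Col(A)) = number of pivot columns = 1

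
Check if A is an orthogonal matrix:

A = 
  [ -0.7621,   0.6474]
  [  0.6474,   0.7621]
Yes

AᵀA = 
  [  0.9999,   0]
  [  0,   0.9999]
≈ I (equal to I up to the 4-dp rounding of the entries)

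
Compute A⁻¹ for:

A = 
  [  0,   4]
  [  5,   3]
det(A) = (0)(3) - (4)(5) = -20
For a 2×2 matrix, A⁻¹ = (1/det(A)) · [[d, -b], [-c, a]]
    = (-1/20) · [[3, -4], [-5, 0]]

A⁻¹ = 
  [-3/20,   1/5]
  [  1/4,     0]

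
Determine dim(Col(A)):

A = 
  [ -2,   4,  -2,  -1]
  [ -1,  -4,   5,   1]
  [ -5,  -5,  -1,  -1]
Row reduce:
R2 → R2 - (1/2)·R1
R3 → R3 - (5/2)·R1
R3 → R3 - (5/2)·R2
REF = 
  [  -2,    4,   -2,   -1]
  [   0,   -6,    6,  3/2]
  [   0,    0,  -11, -9/4]
Pivot columns: 1, 2, 3 → 3 pivots.
dim(Col(A)) = number of pivot columns = 3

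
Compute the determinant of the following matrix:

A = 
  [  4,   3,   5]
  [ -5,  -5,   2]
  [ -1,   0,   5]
-56

Cofactor expansion along row 1:
det(A) = (4)·((-5)(5) - (2)(0)) - (3)·((-5)(5) - (2)(-1)) + (5)·((-5)(0) - (-5)(-1))
  = (4)(-25) - (3)(-23) + (5)(-5)
  = -56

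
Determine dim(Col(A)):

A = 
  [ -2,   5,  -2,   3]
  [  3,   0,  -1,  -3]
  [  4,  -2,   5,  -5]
Row reduce:
R2 → R2 + (3/2)·R1
R3 → R3 + (2)·R1
R3 → R3 - (16/15)·R2
REF = 
  [   -2,     5,    -2,     3]
  [    0,  15/2,    -4,   3/2]
  [    0,     0, 79/15,  -3/5]
Pivot columns: 1, 2, 3 → 3 pivots.
dim(Col(A)) = number of pivot columns = 3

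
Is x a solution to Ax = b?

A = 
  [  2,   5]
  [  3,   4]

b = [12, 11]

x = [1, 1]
No

Ax = [7, 7] ≠ b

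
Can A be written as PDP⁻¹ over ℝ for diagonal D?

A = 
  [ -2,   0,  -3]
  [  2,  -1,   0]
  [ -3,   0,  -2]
Yes

Characteristic polynomial: det(λI - A) = λ³ + 5λ² - λ - 5
Testing integer divisors of the constant term: p(-1) = 0, so (λ + 1) is a factor:
p(λ) = (λ + 1)(λ² + 4λ - 5)
λ² + 4λ - 5 = (λ + 5)(λ - 1)
Eigenvalues: -1, 1, -5
λ=-5: alg. mult. = 1, geom. mult. = 3 - rank(A - (-5)I) = 3 - 2 = 1
λ=-1: alg. mult. = 1, geom. mult. = 3 - rank(A - (-1)I) = 3 - 2 = 1
λ=1: alg. mult. = 1, geom. mult. = 3 - rank(A - (1)I) = 3 - 2 = 1
Sum of geometric multiplicities equals n, so A has n independent eigenvectors.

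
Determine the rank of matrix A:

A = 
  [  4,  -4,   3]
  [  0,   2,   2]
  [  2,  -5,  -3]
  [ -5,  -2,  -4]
Row reduce:
R3 → R3 - (1/2)·R1
R4 → R4 + (5/4)·R1
R3 → R3 + (3/2)·R2
R4 → R4 + (7/2)·R2
R4 → R4 + (9/2)·R3
REF = 
  [   4,   -4,    3]
  [   0,    2,    2]
  [   0,    0, -3/2]
  [   0,    0,    0]
Pivot columns: 1, 2, 3 → 3 pivots.

rank(A) = 3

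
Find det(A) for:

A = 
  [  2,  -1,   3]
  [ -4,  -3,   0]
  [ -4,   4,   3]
Cofactor expansion along row 1:
det(A) = (2)·((-3)(3) - (0)(4)) - (-1)·((-4)(3) - (0)(-4)) + (3)·((-4)(4) - (-3)(-4))
  = (2)(-9) - (-1)(-12) + (3)(-28)
  = -114

det(A) = -114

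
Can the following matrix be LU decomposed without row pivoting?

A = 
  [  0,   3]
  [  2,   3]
No.
A[1,1] = 0 but A[2,1] = 2 ≠ 0. Any LU with L unit lower triangular has (LU)[1,1] = U[1,1] and (LU)[2,1] = L[2,1]·U[1,1]; matching A forces U[1,1] = 0, which then forces (LU)[2,1] = 0 ≠ 2. A row swap (pivoting) is required.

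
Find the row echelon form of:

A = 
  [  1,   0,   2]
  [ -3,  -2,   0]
Row operations:
R2 → R2 + (3)·R1

Resulting echelon form:
REF = 
  [  1,   0,   2]
  [  0,  -2,   6]

Rank = 2 (number of non-zero pivot rows).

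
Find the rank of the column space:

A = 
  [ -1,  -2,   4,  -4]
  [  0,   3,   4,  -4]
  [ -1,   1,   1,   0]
Row reduce:
R3 → R3 - (1)·R1
R3 → R3 - (1)·R2
REF = 
  [ -1,  -2,   4,  -4]
  [  0,   3,   4,  -4]
  [  0,   0,  -7,   8]
Pivot columns: 1, 2, 3 → 3 pivots.
dim(Col(A)) = number of pivot columns = 3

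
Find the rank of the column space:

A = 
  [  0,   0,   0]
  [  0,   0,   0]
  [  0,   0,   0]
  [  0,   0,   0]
dim(Col(A)) = 0

Row reduce:
(no row operations needed)
REF = 
  [  0,   0,   0]
  [  0,   0,   0]
  [  0,   0,   0]
  [  0,   0,   0]
Pivot columns: none → 0 pivots.
dim(Col(A)) = number of pivot columns = 0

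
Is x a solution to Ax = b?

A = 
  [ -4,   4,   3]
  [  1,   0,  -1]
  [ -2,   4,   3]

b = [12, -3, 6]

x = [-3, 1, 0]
No

Ax = [16, -3, 10] ≠ b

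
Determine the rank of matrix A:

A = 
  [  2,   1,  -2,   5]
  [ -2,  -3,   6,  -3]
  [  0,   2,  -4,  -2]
rank(A) = 2

Row reduce:
R2 → R2 + (1)·R1
R3 → R3 + (1)·R2
REF = 
  [  2,   1,  -2,   5]
  [  0,  -2,   4,   2]
  [  0,   0,   0,   0]
Pivot columns: 1, 2 → 2 pivots.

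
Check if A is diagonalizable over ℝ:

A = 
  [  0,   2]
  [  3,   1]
Yes

tr(A) = 1, det(A) = -6
Characteristic polynomial: λ² - tr(A)λ + det(A) = λ² - λ - 6
λ² - λ - 6 = (λ + 2)(λ - 3)
Eigenvalues: 3, -2
λ=-2: alg. mult. = 1, geom. mult. = 2 - rank(A - (-2)I) = 2 - 1 = 1
λ=3: alg. mult. = 1, geom. mult. = 2 - rank(A - (3)I) = 2 - 1 = 1
Sum of geometric multiplicities equals n, so A has n independent eigenvectors.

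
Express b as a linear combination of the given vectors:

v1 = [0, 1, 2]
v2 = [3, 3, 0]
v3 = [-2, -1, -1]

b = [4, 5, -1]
c1 = 0, c2 = 2, c3 = 1

b = 0·v1 + 2·v2 + 1·v3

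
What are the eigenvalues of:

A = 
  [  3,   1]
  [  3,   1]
tr(A) = 4, det(A) = 0
Characteristic polynomial: λ² - tr(A)λ + det(A) = λ² - 4λ
λ² - 4λ = λ(λ - 4)

λ = 4, 0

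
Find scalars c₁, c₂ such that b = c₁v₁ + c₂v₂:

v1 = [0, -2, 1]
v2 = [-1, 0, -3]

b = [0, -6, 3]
c1 = 3, c2 = 0

b = 3·v1 + 0·v2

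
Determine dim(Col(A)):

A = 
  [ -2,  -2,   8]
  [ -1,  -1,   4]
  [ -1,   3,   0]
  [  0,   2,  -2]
dim(Col(A)) = 2

Row reduce:
R2 → R2 - (1/2)·R1
R3 → R3 - (1/2)·R1
Swap R2 ↔ R3
R4 → R4 - (1/2)·R2
REF = 
  [ -2,  -2,   8]
  [  0,   4,  -4]
  [  0,   0,   0]
  [  0,   0,   0]
Pivot columns: 1, 2 → 2 pivots.
dim(Col(A)) = number of pivot columns = 2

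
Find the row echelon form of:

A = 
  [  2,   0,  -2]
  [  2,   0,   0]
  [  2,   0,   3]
Row operations:
R2 → R2 - (1)·R1
R3 → R3 - (1)·R1
R3 → R3 - (5/2)·R2

Resulting echelon form:
REF = 
  [  2,   0,  -2]
  [  0,   0,   2]
  [  0,   0,   0]

Rank = 2 (number of non-zero pivot rows).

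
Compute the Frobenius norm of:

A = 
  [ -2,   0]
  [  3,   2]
||A||_F = 4.123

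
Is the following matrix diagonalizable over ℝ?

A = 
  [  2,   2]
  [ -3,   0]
No

tr(A) = 2, det(A) = 6
Characteristic polynomial: λ² - tr(A)λ + det(A) = λ² - 2λ + 6
λ² - 2λ + 6 = 0  ⇒  λ = (2 ± √((-2)² - 4·(6)))/2 = (2 ± √(-20))/2
  = 1 + i√5,  1 - i√5
Eigenvalues: 1 + i√5, 1 - i√5  (≈ 1 + 2.236i, 1 - 2.236i)
Has complex eigenvalues (not diagonalizable over ℝ).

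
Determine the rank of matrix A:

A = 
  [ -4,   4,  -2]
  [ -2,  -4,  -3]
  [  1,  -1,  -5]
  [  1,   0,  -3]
rank(A) = 3

Row reduce:
R2 → R2 - (1/2)·R1
R3 → R3 + (1/4)·R1
R4 → R4 + (1/4)·R1
R4 → R4 + (1/6)·R2
R4 → R4 - (23/33)·R3
REF = 
  [   -4,     4,    -2]
  [    0,    -6,    -2]
  [    0,     0, -11/2]
  [    0,     0,     0]
Pivot columns: 1, 2, 3 → 3 pivots.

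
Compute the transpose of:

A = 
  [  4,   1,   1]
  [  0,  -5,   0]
Aᵀ = 
  [  4,   0]
  [  1,  -5]
  [  1,   0]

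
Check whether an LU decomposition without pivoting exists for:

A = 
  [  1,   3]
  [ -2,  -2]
Yes.
A[1,1] = 1 ≠ 0, so Gaussian elimination proceeds without a row swap: multiplier ℓ₂₁ = (-2)/(1) = -2, and U[2,2] = -2 - (-2)(3) = 4.
L = 
  [  1,   0]
  [ -2,   1]
U = 
  [  1,   3]
  [  0,   4]
Check row 2 of LU: [(-2)(1), (-2)(3) + 4] = [-2, -2] = row 2 of A ✓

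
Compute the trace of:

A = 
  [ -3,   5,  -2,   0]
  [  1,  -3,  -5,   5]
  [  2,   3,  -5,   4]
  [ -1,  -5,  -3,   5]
-6

tr(A) = -3 + -3 + -5 + 5 = -6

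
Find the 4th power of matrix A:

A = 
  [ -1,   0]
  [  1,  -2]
A² = A·A:
A²[1,1] = (-1)(-1) + (0)(1) = 1
A²[1,2] = (-1)(0) + (0)(-2) = 0
A²[2,1] = (1)(-1) + (-2)(1) = -3
A²[2,2] = (1)(0) + (-2)(-2) = 4
A² = 
  [  1,   0]
  [ -3,   4]

A^3 = A^2·A:
A^3[1,1] = (1)(-1) + (0)(1) = -1
A^3[1,2] = (1)(0) + (0)(-2) = 0
A^3[2,1] = (-3)(-1) + (4)(1) = 7
A^3[2,2] = (-3)(0) + (4)(-2) = -8
A^3 = 
  [ -1,   0]
  [  7,  -8]

A^4 = A^3·A:
A^4[1,1] = (-1)(-1) + (0)(1) = 1
A^4[1,2] = (-1)(0) + (0)(-2) = 0
A^4[2,1] = (7)(-1) + (-8)(1) = -15
A^4[2,2] = (7)(0) + (-8)(-2) = 16
A^4 = 
  [  1,   0]
  [-15,  16]

Therefore
A^4 = 
  [  1,   0]
  [-15,  16]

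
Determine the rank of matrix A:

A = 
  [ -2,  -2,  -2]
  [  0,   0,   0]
rank(A) = 1

Row reduce:
(no row operations needed)
REF = 
  [ -2,  -2,  -2]
  [  0,   0,   0]
Pivot columns: 1 → 1 pivot.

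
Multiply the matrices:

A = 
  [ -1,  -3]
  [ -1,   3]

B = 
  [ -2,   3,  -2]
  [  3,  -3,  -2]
AB = 
  [ -7,   6,   8]
  [ 11, -12,  -4]

A is 2×2 and B is 2×3, so AB is 2×3. Each entry is (row of A)·(column of B):
AB[1,1] = (-1)(-2) + (-3)(3) = -7
AB[1,2] = (-1)(3) + (-3)(-3) = 6
AB[1,3] = (-1)(-2) + (-3)(-2) = 8
AB[2,1] = (-1)(-2) + (3)(3) = 11
AB[2,2] = (-1)(3) + (3)(-3) = -12
AB[2,3] = (-1)(-2) + (3)(-2) = -4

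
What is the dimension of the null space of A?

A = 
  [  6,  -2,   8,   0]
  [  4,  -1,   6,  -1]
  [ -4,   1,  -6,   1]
nullity(A) = 2

Row reduce:
R2 → R2 - (2/3)·R1
R3 → R3 + (2/3)·R1
R3 → R3 + (1)·R2
REF = 
  [  6,  -2,   8,   0]
  [  0, 1/3, 2/3,  -1]
  [  0,   0,   0,   0]
Pivot columns: 1, 2 → 2 pivots.
rank(A) = 2, so nullity(A) = 4 - 2 = 2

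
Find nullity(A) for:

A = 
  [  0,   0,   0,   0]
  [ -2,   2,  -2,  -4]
nullity(A) = 3

Row reduce:
Swap R1 ↔ R2
REF = 
  [ -2,   2,  -2,  -4]
  [  0,   0,   0,   0]
Pivot columns: 1 → 1 pivot.
rank(A) = 1, so nullity(A) = 4 - 1 = 3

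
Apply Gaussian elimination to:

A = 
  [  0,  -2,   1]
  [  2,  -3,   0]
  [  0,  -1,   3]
Row operations:
Swap R1 ↔ R2
R3 → R3 - (1/2)·R2

Resulting echelon form:
REF = 
  [  2,  -3,   0]
  [  0,  -2,   1]
  [  0,   0, 5/2]

Rank = 3 (number of non-zero pivot rows).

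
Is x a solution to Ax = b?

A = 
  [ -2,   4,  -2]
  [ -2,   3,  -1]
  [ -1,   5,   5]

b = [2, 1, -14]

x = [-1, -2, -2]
No

Ax = [-2, -2, -19] ≠ b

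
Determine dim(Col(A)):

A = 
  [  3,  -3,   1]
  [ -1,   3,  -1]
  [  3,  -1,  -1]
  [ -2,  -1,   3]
Row reduce:
R2 → R2 + (1/3)·R1
R3 → R3 - (1)·R1
R4 → R4 + (2/3)·R1
R3 → R3 - (1)·R2
R4 → R4 + (3/2)·R2
R4 → R4 + (2)·R3
REF = 
  [   3,   -3,    1]
  [   0,    2, -2/3]
  [   0,    0, -4/3]
  [   0,    0,    0]
Pivot columns: 1, 2, 3 → 3 pivots.
dim(Col(A)) = number of pivot columns = 3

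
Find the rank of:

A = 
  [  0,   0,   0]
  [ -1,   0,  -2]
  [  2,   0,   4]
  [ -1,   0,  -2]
Row reduce:
Swap R1 ↔ R2
R3 → R3 + (2)·R1
R4 → R4 - (1)·R1
REF = 
  [ -1,   0,  -2]
  [  0,   0,   0]
  [  0,   0,   0]
  [  0,   0,   0]
Pivot columns: 1 → 1 pivot.

rank(A) = 1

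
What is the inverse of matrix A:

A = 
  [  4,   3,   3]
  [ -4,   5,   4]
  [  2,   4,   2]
det(A) = (4)·((5)(2) - (4)(4)) - (3)·((-4)(2) - (4)(2)) + (3)·((-4)(4) - (5)(2))
  = (4)(-6) - (3)(-16) + (3)(-26)
  = -54
det(A) = -54 ≠ 0, so A is invertible.

Cofactors Cᵢⱼ = (-1)ⁱ⁺ʲ·Mᵢⱼ:
C = 
  [ -6,  16, -26]
  [  6,   2, -10]
  [ -3, -28,  32]

adj(A) = Cᵀ:
adj(A) = 
  [ -6,   6,  -3]
  [ 16,   2, -28]
  [-26, -10,  32]

A⁻¹ = (-1/54) · adj(A):
A⁻¹ = 
  [   1/9,   -1/9,   1/18]
  [ -8/27,  -1/27,  14/27]
  [ 13/27,   5/27, -16/27]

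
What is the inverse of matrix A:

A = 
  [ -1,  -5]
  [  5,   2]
det(A) = (-1)(2) - (-5)(5) = 23
For a 2×2 matrix, A⁻¹ = (1/det(A)) · [[d, -b], [-c, a]]
    = (1/23) · [[2, 5], [-5, -1]]

A⁻¹ = 
  [ 2/23,  5/23]
  [-5/23, -1/23]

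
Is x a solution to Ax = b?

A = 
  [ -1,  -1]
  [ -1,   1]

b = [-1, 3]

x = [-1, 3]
No

Ax = [-2, 4] ≠ b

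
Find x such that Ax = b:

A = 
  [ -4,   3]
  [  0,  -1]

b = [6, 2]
x = [-3, -2]

Row reduce the augmented matrix [A|b]:
(already in echelon form)
REF = 
  [ -4,   3,   6]
  [  0,  -1,   2]

Back-substitution:
x₂ = 2 / (-1) = -2
x₁ = (6 - (3)(-2)) / (-4) = -3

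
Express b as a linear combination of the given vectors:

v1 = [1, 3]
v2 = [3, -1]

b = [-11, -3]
c1 = -2, c2 = -3

b = -2·v1 + -3·v2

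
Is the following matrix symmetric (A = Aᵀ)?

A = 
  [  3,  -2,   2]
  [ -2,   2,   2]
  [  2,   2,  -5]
Yes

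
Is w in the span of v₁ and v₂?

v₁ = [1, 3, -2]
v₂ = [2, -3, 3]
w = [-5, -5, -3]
No

Form the augmented matrix and row-reduce:
[v₁|v₂|w] = 
  [  1,   2,  -5]
  [  3,  -3,  -5]
  [ -2,   3,  -3]
R2 → R2 - (3)·R1
R3 → R3 + (2)·R1
R3 → R3 + (7/9)·R2
REF = 
  [    1,     2,    -5]
  [    0,    -9,    10]
  [    0,     0, -47/9]

Row 3 reads [0 0 | -47/9], i.e. 0 = -47/9, so the system is inconsistent and w ∉ span{v₁, v₂}.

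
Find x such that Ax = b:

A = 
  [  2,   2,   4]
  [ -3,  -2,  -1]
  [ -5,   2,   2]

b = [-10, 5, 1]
x = [-1, 0, -2]

Row reduce the augmented matrix [A|b]:
R2 → R2 + (3/2)·R1
R3 → R3 + (5/2)·R1
R3 → R3 - (7)·R2
REF = 
  [  2,   2,   4, -10]
  [  0,   1,   5, -10]
  [  0,   0, -23,  46]

Back-substitution:
x₃ = 46 / (-23) = -2
x₂ = (-10 - (5)(-2)) / 1 = 0
x₁ = (-10 - (2)(0) - (4)(-2)) / 2 = -1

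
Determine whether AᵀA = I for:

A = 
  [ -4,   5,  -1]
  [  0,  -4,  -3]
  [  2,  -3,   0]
No

AᵀA = 
  [ 20, -26,   4]
  [-26,  50,   7]
  [  4,   7,  10]
≠ I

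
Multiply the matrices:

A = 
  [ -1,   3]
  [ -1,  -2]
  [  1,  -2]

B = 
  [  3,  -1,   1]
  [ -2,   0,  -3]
A is 3×2 and B is 2×3, so AB is 3×3. Each entry is (row of A)·(column of B):
AB[1,1] = (-1)(3) + (3)(-2) = -9
AB[1,2] = (-1)(-1) + (3)(0) = 1
AB[1,3] = (-1)(1) + (3)(-3) = -10
AB[2,1] = (-1)(3) + (-2)(-2) = 1
AB[2,2] = (-1)(-1) + (-2)(0) = 1
AB[2,3] = (-1)(1) + (-2)(-3) = 5
AB[3,1] = (1)(3) + (-2)(-2) = 7
AB[3,2] = (1)(-1) + (-2)(0) = -1
AB[3,3] = (1)(1) + (-2)(-3) = 7

AB = 
  [ -9,   1, -10]
  [  1,   1,   5]
  [  7,  -1,   7]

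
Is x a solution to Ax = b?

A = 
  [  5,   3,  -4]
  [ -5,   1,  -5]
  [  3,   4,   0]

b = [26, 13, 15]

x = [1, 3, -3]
Yes

Ax = [26, 13, 15] = b ✓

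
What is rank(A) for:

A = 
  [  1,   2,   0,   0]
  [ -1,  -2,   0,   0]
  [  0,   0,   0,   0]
rank(A) = 1

Row reduce:
R2 → R2 + (1)·R1
REF = 
  [  1,   2,   0,   0]
  [  0,   0,   0,   0]
  [  0,   0,   0,   0]
Pivot columns: 1 → 1 pivot.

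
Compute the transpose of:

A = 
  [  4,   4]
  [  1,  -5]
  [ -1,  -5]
Aᵀ = 
  [  4,   1,  -1]
  [  4,  -5,  -5]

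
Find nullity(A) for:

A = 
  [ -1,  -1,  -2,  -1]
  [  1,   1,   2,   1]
nullity(A) = 3

Row reduce:
R2 → R2 + (1)·R1
REF = 
  [ -1,  -1,  -2,  -1]
  [  0,   0,   0,   0]
Pivot columns: 1 → 1 pivot.
rank(A) = 1, so nullity(A) = 4 - 1 = 3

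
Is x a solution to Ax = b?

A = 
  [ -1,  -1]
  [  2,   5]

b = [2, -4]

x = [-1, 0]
No

Ax = [1, -2] ≠ b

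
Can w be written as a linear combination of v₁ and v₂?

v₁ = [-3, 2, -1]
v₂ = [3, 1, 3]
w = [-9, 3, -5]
Yes

Form the augmented matrix and row-reduce:
[v₁|v₂|w] = 
  [ -3,   3,  -9]
  [  2,   1,   3]
  [ -1,   3,  -5]
R2 → R2 + (2/3)·R1
R3 → R3 - (1/3)·R1
R3 → R3 - (2/3)·R2
REF = 
  [ -3,   3,  -9]
  [  0,   3,  -3]
  [  0,   0,   0]

No row of the form [0 0 | nonzero], so the system is consistent. Back-substitution gives c₁ = 2, c₂ = -1: w = (2)·v₁ + (-1)·v₂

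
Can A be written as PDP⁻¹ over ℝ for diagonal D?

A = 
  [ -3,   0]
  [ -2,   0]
Yes

tr(A) = -3, det(A) = 0
Characteristic polynomial: λ² - tr(A)λ + det(A) = λ² + 3λ
λ² + 3λ = λ(λ + 3)
Eigenvalues: 0, -3
λ=-3: alg. mult. = 1, geom. mult. = 2 - rank(A - (-3)I) = 2 - 1 = 1
λ=0: alg. mult. = 1, geom. mult. = 2 - rank(A - (0)I) = 2 - 1 = 1
Sum of geometric multiplicities equals n, so A has n independent eigenvectors.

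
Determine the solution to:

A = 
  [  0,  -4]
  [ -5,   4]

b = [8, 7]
Row reduce the augmented matrix [A|b]:
Swap R1 ↔ R2
REF = 
  [ -5,   4,   7]
  [  0,  -4,   8]

Back-substitution:
x₂ = 8 / (-4) = -2
x₁ = (7 - (4)(-2)) / (-5) = -3

x = [-3, -2]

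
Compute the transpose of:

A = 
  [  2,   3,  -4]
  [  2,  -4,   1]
Aᵀ = 
  [  2,   2]
  [  3,  -4]
  [ -4,   1]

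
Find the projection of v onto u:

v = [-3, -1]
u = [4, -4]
v·u = (-3)(4) + (-1)(-4) = -8
u·u = (4)² + (-4)² = 32
proj_u(v) = (v·u / u·u) × u = (-8/32) × u = (-1/4) × u

proj_u(v) = [-1, 1]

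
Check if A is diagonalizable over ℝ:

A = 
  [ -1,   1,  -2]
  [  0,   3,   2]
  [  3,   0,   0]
No

Characteristic polynomial: det(λI - A) = λ³ - 2λ² + 3λ - 24
By the rational root theorem any rational root is an integer dividing 24; none of those is a root, so p(λ) has no rational roots and hence (being an irreducible cubic) no repeated roots.
Discriminant of the cubic: Δ = -13800
Δ < 0 ⇒ one real eigenvalue and a complex-conjugate pair: λ ≈ 3.297, -0.6487 + 2.619i, -0.6487 - 2.619i
Has complex eigenvalues (not diagonalizable over ℝ).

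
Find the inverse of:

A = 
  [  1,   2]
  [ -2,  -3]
det(A) = (1)(-3) - (2)(-2) = 1
For a 2×2 matrix, A⁻¹ = (1/det(A)) · [[d, -b], [-c, a]]
    = (1) · [[-3, -2], [2, 1]]

A⁻¹ = 
  [ -3,  -2]
  [  2,   1]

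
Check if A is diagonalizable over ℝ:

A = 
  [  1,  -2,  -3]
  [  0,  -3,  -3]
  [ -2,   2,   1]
No

Characteristic polynomial: det(λI - A) = λ³ + λ² - 5λ - 9
By the rational root theorem any rational root is an integer dividing 9; none of those is a root, so p(λ) has no rational roots and hence (being an irreducible cubic) no repeated roots.
Discriminant of the cubic: Δ = -816
Δ < 0 ⇒ one real eigenvalue and a complex-conjugate pair: λ ≈ 2.48, -1.74 + 0.7759i, -1.74 - 0.7759i
Has complex eigenvalues (not diagonalizable over ℝ).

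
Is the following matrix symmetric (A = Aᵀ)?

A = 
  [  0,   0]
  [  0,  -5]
Yes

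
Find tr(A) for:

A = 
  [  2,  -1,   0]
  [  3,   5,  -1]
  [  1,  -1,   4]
11

tr(A) = 2 + 5 + 4 = 11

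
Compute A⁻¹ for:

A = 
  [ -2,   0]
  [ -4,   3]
det(A) = (-2)(3) - (0)(-4) = -6
For a 2×2 matrix, A⁻¹ = (1/det(A)) · [[d, -b], [-c, a]]
    = (-1/6) · [[3, 0], [4, -2]]

A⁻¹ = 
  [-1/2,    0]
  [-2/3,  1/3]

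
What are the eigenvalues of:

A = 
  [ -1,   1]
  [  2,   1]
tr(A) = 0, det(A) = -3
Characteristic polynomial: λ² - tr(A)λ + det(A) = λ² - 3
λ² - 3 = 0  ⇒  λ = (0 ± √((0)² - 4·(-3)))/2 = (0 ± √(12))/2
  = √3,  -√3

λ = √3, -√3  (≈ 1.732, -1.732)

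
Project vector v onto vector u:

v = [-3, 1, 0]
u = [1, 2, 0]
v·u = (-3)(1) + (1)(2) + (0)(0) = -1
u·u = (1)² + (2)² + (0)² = 5
proj_u(v) = (v·u / u·u) × u = (-1/5) × u

proj_u(v) = [-1/5, -2/5, 0]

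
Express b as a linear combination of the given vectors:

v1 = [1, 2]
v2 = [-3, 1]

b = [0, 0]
c1 = 0, c2 = 0

b = 0·v1 + 0·v2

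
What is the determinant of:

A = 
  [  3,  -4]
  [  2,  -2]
2

For a 2×2 matrix, det = ad - bc = (3)(-2) - (-4)(2) = 2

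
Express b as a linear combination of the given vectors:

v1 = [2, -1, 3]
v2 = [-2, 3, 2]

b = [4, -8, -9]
c1 = -1, c2 = -3

b = -1·v1 + -3·v2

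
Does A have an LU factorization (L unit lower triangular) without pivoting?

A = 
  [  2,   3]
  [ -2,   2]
Yes.
A[1,1] = 2 ≠ 0, so Gaussian elimination proceeds without a row swap: multiplier ℓ₂₁ = (-2)/(2) = -1, and U[2,2] = 2 - (-1)(3) = 5.
L = 
  [  1,   0]
  [ -1,   1]
U = 
  [  2,   3]
  [  0,   5]
Check row 2 of LU: [(-1)(2), (-1)(3) + 5] = [-2, 2] = row 2 of A ✓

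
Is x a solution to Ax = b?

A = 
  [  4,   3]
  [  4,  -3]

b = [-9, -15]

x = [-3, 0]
No

Ax = [-12, -12] ≠ b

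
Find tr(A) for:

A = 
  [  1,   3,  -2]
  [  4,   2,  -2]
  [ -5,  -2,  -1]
2

tr(A) = 1 + 2 + -1 = 2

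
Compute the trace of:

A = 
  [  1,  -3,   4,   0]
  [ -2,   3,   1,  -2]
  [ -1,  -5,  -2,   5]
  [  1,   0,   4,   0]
2

tr(A) = 1 + 3 + -2 + 0 = 2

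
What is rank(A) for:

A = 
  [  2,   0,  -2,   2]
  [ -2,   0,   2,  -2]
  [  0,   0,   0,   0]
rank(A) = 1

Row reduce:
R2 → R2 + (1)·R1
REF = 
  [  2,   0,  -2,   2]
  [  0,   0,   0,   0]
  [  0,   0,   0,   0]
Pivot columns: 1 → 1 pivot.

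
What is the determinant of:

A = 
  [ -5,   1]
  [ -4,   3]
For a 2×2 matrix, det = ad - bc = (-5)(3) - (1)(-4) = -11

det(A) = -11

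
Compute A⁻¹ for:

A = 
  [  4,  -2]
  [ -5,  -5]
det(A) = (4)(-5) - (-2)(-5) = -30
For a 2×2 matrix, A⁻¹ = (1/det(A)) · [[d, -b], [-c, a]]
    = (-1/30) · [[-5, 2], [5, 4]]

A⁻¹ = 
  [  1/6, -1/15]
  [ -1/6, -2/15]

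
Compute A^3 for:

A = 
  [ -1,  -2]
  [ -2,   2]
A^3 = 
  [ -1, -14]
  [-14,  20]

A² = A·A:
A²[1,1] = (-1)(-1) + (-2)(-2) = 5
A²[1,2] = (-1)(-2) + (-2)(2) = -2
A²[2,1] = (-2)(-1) + (2)(-2) = -2
A²[2,2] = (-2)(-2) + (2)(2) = 8
A² = 
  [  5,  -2]
  [ -2,   8]

A^3 = A^2·A:
A^3[1,1] = (5)(-1) + (-2)(-2) = -1
A^3[1,2] = (5)(-2) + (-2)(2) = -14
A^3[2,1] = (-2)(-1) + (8)(-2) = -14
A^3[2,2] = (-2)(-2) + (8)(2) = 20
A^3 = 
  [ -1, -14]
  [-14,  20]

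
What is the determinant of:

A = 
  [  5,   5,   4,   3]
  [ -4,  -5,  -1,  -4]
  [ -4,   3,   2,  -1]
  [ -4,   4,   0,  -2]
258

Cofactor expansion along row 1: det(A) = a₁₁M₁₁ - a₁₂M₁₂ + a₁₃M₁₃ - a₁₄M₁₄

M₁₁ = det[[-5, -1, -4]; [3, 2, -1]; [4, 0, -2]]
  = (-5)·((2)(-2) - (-1)(0)) - (-1)·((3)(-2) - (-1)(4)) + (-4)·((3)(0) - (2)(4))
  = (-5)(-4) - (-1)(-2) + (-4)(-8)
  = 50
M₁₂ = det[[-4, -1, -4]; [-4, 2, -1]; [-4, 0, -2]]
  = (-4)·((2)(-2) - (-1)(0)) - (-1)·((-4)(-2) - (-1)(-4)) + (-4)·((-4)(0) - (2)(-4))
  = (-4)(-4) - (-1)(4) + (-4)(8)
  = -12
M₁₃ = det[[-4, -5, -4]; [-4, 3, -1]; [-4, 4, -2]]
  = (-4)·((3)(-2) - (-1)(4)) - (-5)·((-4)(-2) - (-1)(-4)) + (-4)·((-4)(4) - (3)(-4))
  = (-4)(-2) - (-5)(4) + (-4)(-4)
  = 44
M₁₄ = det[[-4, -5, -1]; [-4, 3, 2]; [-4, 4, 0]]
  = (-4)·((3)(0) - (2)(4)) - (-5)·((-4)(0) - (2)(-4)) + (-1)·((-4)(4) - (3)(-4))
  = (-4)(-8) - (-5)(8) + (-1)(-4)
  = 76

det(A) = (5)(50) - (5)(-12) + (4)(44) - (3)(76) = 258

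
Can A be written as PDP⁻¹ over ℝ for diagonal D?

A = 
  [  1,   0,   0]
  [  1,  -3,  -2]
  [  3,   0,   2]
Yes

Characteristic polynomial: det(λI - A) = λ³ - 7λ + 6
Testing integer divisors of the constant term: p(1) = 0, so (λ - 1) is a factor:
p(λ) = (λ - 1)(λ² + λ - 6)
λ² + λ - 6 = (λ + 3)(λ - 2)
Eigenvalues: 1, 2, -3
λ=-3: alg. mult. = 1, geom. mult. = 3 - rank(A - (-3)I) = 3 - 2 = 1
λ=1: alg. mult. = 1, geom. mult. = 3 - rank(A - (1)I) = 3 - 2 = 1
λ=2: alg. mult. = 1, geom. mult. = 3 - rank(A - (2)I) = 3 - 2 = 1
Sum of geometric multiplicities equals n, so A has n independent eigenvectors.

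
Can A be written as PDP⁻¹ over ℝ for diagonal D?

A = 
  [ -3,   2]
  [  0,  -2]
Yes

tr(A) = -5, det(A) = 6
Characteristic polynomial: λ² - tr(A)λ + det(A) = λ² + 5λ + 6
λ² + 5λ + 6 = (λ + 3)(λ + 2)
Eigenvalues: -2, -3
λ=-3: alg. mult. = 1, geom. mult. = 2 - rank(A - (-3)I) = 2 - 1 = 1
λ=-2: alg. mult. = 1, geom. mult. = 2 - rank(A - (-2)I) = 2 - 1 = 1
Sum of geometric multiplicities equals n, so A has n independent eigenvectors.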